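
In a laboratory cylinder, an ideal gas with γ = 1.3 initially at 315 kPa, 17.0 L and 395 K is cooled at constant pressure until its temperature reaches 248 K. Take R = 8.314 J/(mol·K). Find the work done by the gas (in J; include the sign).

n = P₁V₁/(RT₁) = 315×17.0/(8.314×395) = 1.63 mol.
Isobaric: P stays 315 kPa; V/T = const ⇒ T₂ = 248 K, V₂ = 10.7 L.
W = PΔV = 315×(10.7−17.0) kPa·L = -1990 J.

-1990 J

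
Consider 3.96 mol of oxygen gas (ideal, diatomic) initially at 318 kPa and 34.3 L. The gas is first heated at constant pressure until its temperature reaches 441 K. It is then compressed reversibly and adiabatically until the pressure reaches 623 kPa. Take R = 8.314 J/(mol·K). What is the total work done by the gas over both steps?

T₁ = P₁V₁/(nR) = 318×34.3/(3.96×8.314) = 331 K.
Step 1 — Isobaric: P stays 318 kPa; V/T = const ⇒ T₂ = 441 K, V₂ = 45.7 L.
W = PΔV = 318×(45.7−34.3) kPa·L = 3610 J.
ΔU = nCvΔT = 3.96×20.8×(441−331) = 9030 J.
Q = ΔU + W = nCpΔT = 12600 J.
State after step 1: P = 318 kPa, V = 45.7 L, T = 441 K.
Step 2 — Adiabatic: T₂/T₁ = (P₂/P₁)^((γ−1)/γ) ⇒ T₂ = 441×(1.96)^0.286 = 534 K; V₂ = 28.2 L.
ΔU = nCvΔT = 3.96×20.8×(534−441) = 7690 J.
Q = 0 for an adiabatic process, so W = −ΔU = -7690 J.
Net over both steps: W = -4080 J, Q = 12600 J, ΔU = 16700 J.

-4080 J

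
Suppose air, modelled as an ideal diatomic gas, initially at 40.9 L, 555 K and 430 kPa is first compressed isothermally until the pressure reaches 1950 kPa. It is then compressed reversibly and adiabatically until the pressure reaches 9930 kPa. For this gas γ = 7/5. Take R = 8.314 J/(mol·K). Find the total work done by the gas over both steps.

-52600 J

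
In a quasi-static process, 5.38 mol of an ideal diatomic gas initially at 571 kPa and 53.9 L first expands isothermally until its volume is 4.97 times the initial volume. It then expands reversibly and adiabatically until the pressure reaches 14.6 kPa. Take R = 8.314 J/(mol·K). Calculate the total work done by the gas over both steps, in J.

T₁ = P₁V₁/(nR) = 571×53.9/(5.38×8.314) = 688 K.
Step 1 — Isothermal: T stays 688 K; PV = const ⇒ V₂ = 268 L, P₂ = 115 kPa.
ΔU = 0 (ideal gas, T constant).
W = nRT ln(V₂/V₁) = 5.38×8.314×688×ln(4.97) = 49300 J.
Q = ΔU + W = 49300 J.
State after step 1: P = 115 kPa, V = 268 L, T = 688 K.
Step 2 — Adiabatic: T₂/T₁ = (P₂/P₁)^((γ−1)/γ) ⇒ T₂ = 688×(0.127)^0.286 = 382 K; V₂ = 1170 L.
ΔU = nCvΔT = 5.38×20.8×(382−688) = -34300 J.
Q = 0 for an adiabatic process, so W = −ΔU = 34300 J.
Net over both steps: W = 83600 J, Q = 49300 J, ΔU = -34300 J.

83600 J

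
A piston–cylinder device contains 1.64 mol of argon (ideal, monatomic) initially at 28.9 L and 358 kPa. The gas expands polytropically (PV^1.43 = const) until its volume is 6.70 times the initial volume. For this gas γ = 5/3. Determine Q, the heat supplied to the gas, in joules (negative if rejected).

T₁ = P₁V₁/(nR) = 358×28.9/(1.64×8.314) = 759 K.
Polytropic n=1.43: T₂ = T₁(V₁/V₂)^(n−1) = 759×(0.149)^0.43 = 335 K; P₂ = P₁(V₁/V₂)^n = 23.6 kPa.
W = (P₁V₁−P₂V₂)/(n−1) = (358×28.9−23.6×194)/0.43 = 13400 J.
ΔU = nCvΔT = 1.64×12.5×(335−759) = -8670 J.
Q = ΔU + W = 4770 J.

4770 J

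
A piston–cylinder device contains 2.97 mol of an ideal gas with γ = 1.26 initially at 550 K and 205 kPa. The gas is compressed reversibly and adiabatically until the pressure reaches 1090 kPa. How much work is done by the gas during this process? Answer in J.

V₁ = nRT₁/P₁ = 2.97×8.314×550/205 = 66.2 L.
Adiabatic: T₂/T₁ = (P₂/P₁)^((γ−1)/γ) ⇒ T₂ = 550×(5.32)^0.206 = 776 K; V₂ = 17.6 L.
ΔU = nCvΔT = 2.97×32.0×(776−550) = 21500 J.
Q = 0 for an adiabatic process, so W = −ΔU = -21500 J.

-21500 J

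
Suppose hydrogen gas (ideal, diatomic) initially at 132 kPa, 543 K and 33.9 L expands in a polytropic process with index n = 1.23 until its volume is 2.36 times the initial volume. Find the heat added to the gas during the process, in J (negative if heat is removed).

1480 J

n = P₁V₁/(RT₁) = 132×33.9/(8.314×543) = 0.991 mol.
Polytropic n=1.23: T₂ = T₁(V₁/V₂)^(n−1) = 543×(0.424)^0.23 = 446 K; P₂ = P₁(V₁/V₂)^n = 45.9 kPa.
W = (P₁V₁−P₂V₂)/(n−1) = (132×33.9−45.9×80.0)/0.23 = 3490 J.
ΔU = nCvΔT = 0.991×20.8×(446−543) = -2000 J.
Q = ΔU + W = 1480 J.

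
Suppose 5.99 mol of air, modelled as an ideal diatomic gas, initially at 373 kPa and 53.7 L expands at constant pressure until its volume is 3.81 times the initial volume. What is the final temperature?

1530 K

T₁ = P₁V₁/(nR) = 373×53.7/(5.99×8.314) = 402 K.
Isobaric: P stays 373 kPa; V/T = const ⇒ T₂ = 1530 K, V₂ = 205 L.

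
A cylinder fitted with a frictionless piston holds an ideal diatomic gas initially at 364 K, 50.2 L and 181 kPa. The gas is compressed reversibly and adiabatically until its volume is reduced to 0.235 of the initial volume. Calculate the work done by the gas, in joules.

-17800 J

n = P₁V₁/(RT₁) = 181×50.2/(8.314×364) = 3.00 mol.
Adiabatic: TV^(γ−1) = const ⇒ T₂ = 364×(4.26)^0.400 = 650 K; PV^γ = const ⇒ P₂ = 1370 kPa.
ΔU = nCvΔT = 3.00×20.8×(650−364) = 17800 J.
Q = 0 for an adiabatic process, so W = −ΔU = -17800 J.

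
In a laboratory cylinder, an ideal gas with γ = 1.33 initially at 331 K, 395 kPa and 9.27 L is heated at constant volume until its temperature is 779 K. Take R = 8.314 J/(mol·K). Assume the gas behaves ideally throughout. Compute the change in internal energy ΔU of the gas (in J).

15000 J

n = P₁V₁/(RT₁) = 395×9.27/(8.314×331) = 1.33 mol.
Isochoric: V stays 9.27 L; P/T = const ⇒ T₂ = 779 K, P₂ = 930 kPa.
For an ideal gas ΔU = nCvΔT with Cv = R/(γ−1) = 25.2 J/(mol·K).
ΔU = 1.33×25.2×(779−331) = 15000 J.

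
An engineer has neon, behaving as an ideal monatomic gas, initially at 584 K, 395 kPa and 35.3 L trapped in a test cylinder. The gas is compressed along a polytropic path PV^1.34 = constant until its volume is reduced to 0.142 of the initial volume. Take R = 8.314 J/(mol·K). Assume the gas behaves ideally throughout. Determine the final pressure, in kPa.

5400 kPa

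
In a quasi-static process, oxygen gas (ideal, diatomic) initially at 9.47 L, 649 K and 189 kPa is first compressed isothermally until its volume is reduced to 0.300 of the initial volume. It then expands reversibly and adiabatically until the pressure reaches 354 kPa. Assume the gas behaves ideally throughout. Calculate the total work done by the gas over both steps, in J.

-1480 J

n = P₁V₁/(RT₁) = 189×9.47/(8.314×649) = 0.332 mol.
Step 1 — Isothermal: T stays 649 K; PV = const ⇒ V₂ = 2.84 L, P₂ = 630 kPa.
ΔU = 0 (ideal gas, T constant).
W = nRT ln(V₂/V₁) = 0.332×8.314×649×ln(0.300) = -2150 J.
Q = ΔU + W = -2150 J.
State after step 1: P = 630 kPa, V = 2.84 L, T = 649 K.
Step 2 — Adiabatic: T₂/T₁ = (P₂/P₁)^((γ−1)/γ) ⇒ T₂ = 649×(0.562)^0.286 = 550 K; V₂ = 4.29 L.
ΔU = nCvΔT = 0.332×20.8×(550−649) = -679 J.
Q = 0 for an adiabatic process, so W = −ΔU = 679 J.
Net over both steps: W = -1480 J, Q = -2150 J, ΔU = -679 J.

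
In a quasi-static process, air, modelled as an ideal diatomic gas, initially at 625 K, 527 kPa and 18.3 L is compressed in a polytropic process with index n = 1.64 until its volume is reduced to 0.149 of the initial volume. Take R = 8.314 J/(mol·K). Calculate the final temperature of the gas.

2110 K

Polytropic n=1.64: T₂ = T₁(V₁/V₂)^(n−1) = 625×(6.71)^0.64 = 2110 K; P₂ = P₁(V₁/V₂)^n = 12000 kPa.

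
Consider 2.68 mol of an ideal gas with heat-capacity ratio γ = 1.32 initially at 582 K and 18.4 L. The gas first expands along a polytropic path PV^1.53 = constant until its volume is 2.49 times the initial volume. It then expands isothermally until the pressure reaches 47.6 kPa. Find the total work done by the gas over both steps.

P₁ = nRT₁/V₁ = 2.68×8.314×582/18.4 = 705 kPa.
Step 1 — Polytropic n=1.53: T₂ = T₁(V₁/V₂)^(n−1) = 582×(0.402)^0.53 = 359 K; P₂ = P₁(V₁/V₂)^n = 175 kPa.
W = (P₁V₁−P₂V₂)/(n−1) = (705×18.4−175×45.8)/0.53 = 9380 J.
ΔU = nCvΔT = 2.68×26.0×(359−582) = -15500 J.
Q = ΔU + W = -6160 J.
State after step 1: P = 175 kPa, V = 45.8 L, T = 359 K.
Step 2 — Isothermal: T stays 359 K; PV = const ⇒ V₂ = 168 L, P₂ = 47.6 kPa.
ΔU = 0 (ideal gas, T constant).
W = nRT ln(V₂/V₁) = 2.68×8.314×359×ln(3.67) = 10400 J.
Q = ΔU + W = 10400 J.
Net over both steps: W = 19800 J, Q = 4230 J, ΔU = -15500 J.

19800 J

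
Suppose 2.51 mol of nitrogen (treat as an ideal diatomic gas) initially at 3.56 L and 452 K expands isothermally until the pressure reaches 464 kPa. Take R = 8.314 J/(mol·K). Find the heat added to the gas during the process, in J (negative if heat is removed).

16400 J

P₁ = nRT₁/V₁ = 2.51×8.314×452/3.56 = 2650 kPa.
Isothermal: T stays 452 K; PV = const ⇒ V₂ = 20.3 L, P₂ = 464 kPa.
ΔU = 0 (ideal gas, T constant).
W = nRT ln(V₂/V₁) = 2.51×8.314×452×ln(5.71) = 16400 J.
Q = ΔU + W = 16400 J.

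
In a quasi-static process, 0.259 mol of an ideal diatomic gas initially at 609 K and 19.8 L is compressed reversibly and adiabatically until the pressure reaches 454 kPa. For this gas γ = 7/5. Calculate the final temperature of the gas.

P₁ = nRT₁/V₁ = 0.259×8.314×609/19.8 = 66.2 kPa.
Adiabatic: T₂/T₁ = (P₂/P₁)^((γ−1)/γ) ⇒ T₂ = 609×(6.85)^0.286 = 1060 K; V₂ = 5.01 L.

1060 K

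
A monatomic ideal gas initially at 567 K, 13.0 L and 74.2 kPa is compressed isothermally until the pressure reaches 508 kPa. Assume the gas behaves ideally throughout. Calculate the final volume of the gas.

1.90 L

Isothermal: T stays 567 K; PV = const ⇒ V₂ = 1.90 L, P₂ = 508 kPa.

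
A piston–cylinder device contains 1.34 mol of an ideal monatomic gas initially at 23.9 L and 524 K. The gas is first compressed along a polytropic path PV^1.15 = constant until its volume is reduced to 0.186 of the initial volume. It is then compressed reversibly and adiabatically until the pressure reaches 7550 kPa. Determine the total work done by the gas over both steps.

-20400 J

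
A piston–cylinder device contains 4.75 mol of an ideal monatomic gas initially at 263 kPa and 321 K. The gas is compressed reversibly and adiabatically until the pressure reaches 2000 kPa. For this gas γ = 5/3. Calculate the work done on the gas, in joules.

23800 J

V₁ = nRT₁/P₁ = 4.75×8.314×321/263 = 48.2 L.
Adiabatic: T₂/T₁ = (P₂/P₁)^((γ−1)/γ) ⇒ T₂ = 321×(7.60)^0.400 = 723 K; V₂ = 14.3 L.
ΔU = nCvΔT = 4.75×12.5×(723−321) = 23800 J.
Q = 0 for an adiabatic process, so W = −ΔU = -23800 J.
Work done on the gas = −W_by = 23800 J.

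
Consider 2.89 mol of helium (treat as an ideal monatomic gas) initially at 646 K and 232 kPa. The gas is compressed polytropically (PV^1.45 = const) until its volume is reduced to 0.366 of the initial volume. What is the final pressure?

996 kPa

V₁ = nRT₁/P₁ = 2.89×8.314×646/232 = 66.9 L.
Polytropic n=1.45: T₂ = T₁(V₁/V₂)^(n−1) = 646×(2.73)^0.45 = 1020 K; P₂ = P₁(V₁/V₂)^n = 996 kPa.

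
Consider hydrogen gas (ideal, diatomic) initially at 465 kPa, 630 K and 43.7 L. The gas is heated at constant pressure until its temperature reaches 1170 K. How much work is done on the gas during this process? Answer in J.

-17400 J

n = P₁V₁/(RT₁) = 465×43.7/(8.314×630) = 3.88 mol.
Isobaric: P stays 465 kPa; V/T = const ⇒ T₂ = 1170 K, V₂ = 81.2 L.
W = PΔV = 465×(81.2−43.7) kPa·L = 17400 J.
Work done on the gas = −W_by = -17400 J.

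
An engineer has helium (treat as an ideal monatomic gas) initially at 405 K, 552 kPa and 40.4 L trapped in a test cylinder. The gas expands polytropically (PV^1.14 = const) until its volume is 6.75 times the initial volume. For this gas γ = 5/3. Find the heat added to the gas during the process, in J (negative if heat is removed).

29500 J

n = P₁V₁/(RT₁) = 552×40.4/(8.314×405) = 6.62 mol.
Polytropic n=1.14: T₂ = T₁(V₁/V₂)^(n−1) = 405×(0.148)^0.14 = 310 K; P₂ = P₁(V₁/V₂)^n = 62.6 kPa.
W = (P₁V₁−P₂V₂)/(n−1) = (552×40.4−62.6×273)/0.14 = 37400 J.
ΔU = nCvΔT = 6.62×12.5×(310−405) = -7850 J.
Q = ΔU + W = 29500 J.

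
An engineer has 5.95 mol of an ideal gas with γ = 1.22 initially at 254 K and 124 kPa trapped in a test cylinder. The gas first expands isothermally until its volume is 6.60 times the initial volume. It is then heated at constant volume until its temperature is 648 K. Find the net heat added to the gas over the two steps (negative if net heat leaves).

112000 J

V₁ = nRT₁/P₁ = 5.95×8.314×254/124 = 101 L.
Step 1 — Isothermal: T stays 254 K; PV = const ⇒ V₂ = 669 L, P₂ = 18.8 kPa.
ΔU = 0 (ideal gas, T constant).
W = nRT ln(V₂/V₁) = 5.95×8.314×254×ln(6.60) = 23700 J.
Q = ΔU + W = 23700 J.
State after step 1: P = 18.8 kPa, V = 669 L, T = 254 K.
Step 2 — Isochoric: V stays 669 L; P/T = const ⇒ T₂ = 648 K, P₂ = 47.9 kPa.
W = 0 (no volume change).
ΔU = nCvΔT = 5.95×37.8×(648−254) = 88600 J.
Q = ΔU = 88600 J.
Net over both steps: W = 23700 J, Q = 112000 J, ΔU = 88600 J.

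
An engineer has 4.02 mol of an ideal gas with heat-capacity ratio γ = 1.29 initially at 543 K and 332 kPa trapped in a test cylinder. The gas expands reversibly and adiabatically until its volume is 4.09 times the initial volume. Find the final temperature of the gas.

361 K

V₁ = nRT₁/P₁ = 4.02×8.314×543/332 = 54.7 L.
Adiabatic: TV^(γ−1) = const ⇒ T₂ = 543×(0.244)^0.290 = 361 K; PV^γ = const ⇒ P₂ = 54.0 kPa.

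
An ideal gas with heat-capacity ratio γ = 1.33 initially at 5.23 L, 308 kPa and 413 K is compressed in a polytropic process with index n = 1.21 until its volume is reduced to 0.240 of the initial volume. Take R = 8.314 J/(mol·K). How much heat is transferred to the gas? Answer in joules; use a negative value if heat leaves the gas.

n = P₁V₁/(RT₁) = 308×5.23/(8.314×413) = 0.469 mol.
Polytropic n=1.21: T₂ = T₁(V₁/V₂)^(n−1) = 413×(4.17)^0.21 = 557 K; P₂ = P₁(V₁/V₂)^n = 1730 kPa.
W = (P₁V₁−P₂V₂)/(n−1) = (308×5.23−1730×1.26)/0.21 = -2680 J.
ΔU = nCvΔT = 0.469×25.2×(557−413) = 1710 J.
Q = ΔU + W = -975 J.

-975 J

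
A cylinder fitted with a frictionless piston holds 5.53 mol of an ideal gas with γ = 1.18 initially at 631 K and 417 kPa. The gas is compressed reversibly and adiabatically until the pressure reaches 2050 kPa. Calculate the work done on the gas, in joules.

44300 J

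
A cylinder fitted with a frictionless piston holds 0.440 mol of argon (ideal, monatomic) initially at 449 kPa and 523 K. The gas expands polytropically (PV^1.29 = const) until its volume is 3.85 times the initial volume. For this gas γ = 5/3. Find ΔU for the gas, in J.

-929 J

V₁ = nRT₁/P₁ = 0.440×8.314×523/449 = 4.26 L.
Polytropic n=1.29: T₂ = T₁(V₁/V₂)^(n−1) = 523×(0.260)^0.29 = 354 K; P₂ = P₁(V₁/V₂)^n = 78.9 kPa.
For an ideal gas ΔU = nCvΔT with Cv = (3/2)R = 12.5 J/(mol·K).
ΔU = 0.440×12.5×(354−523) = -929 J.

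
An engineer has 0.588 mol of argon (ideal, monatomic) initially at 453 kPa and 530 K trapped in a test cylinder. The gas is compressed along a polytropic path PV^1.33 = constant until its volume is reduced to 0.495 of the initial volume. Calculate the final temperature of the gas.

V₁ = nRT₁/P₁ = 0.588×8.314×530/453 = 5.72 L.
Polytropic n=1.33: T₂ = T₁(V₁/V₂)^(n−1) = 530×(2.02)^0.33 = 668 K; P₂ = P₁(V₁/V₂)^n = 1150 kPa.

668 K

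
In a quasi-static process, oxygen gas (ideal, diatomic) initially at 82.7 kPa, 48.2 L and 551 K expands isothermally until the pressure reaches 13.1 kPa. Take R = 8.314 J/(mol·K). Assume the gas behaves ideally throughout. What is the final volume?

304 L

Isothermal: T stays 551 K; PV = const ⇒ V₂ = 304 L, P₂ = 13.1 kPa.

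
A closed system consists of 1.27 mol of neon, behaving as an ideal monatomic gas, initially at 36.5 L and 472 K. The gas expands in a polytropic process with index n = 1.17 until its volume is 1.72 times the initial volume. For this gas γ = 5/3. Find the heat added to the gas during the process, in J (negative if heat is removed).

1920 J

P₁ = nRT₁/V₁ = 1.27×8.314×472/36.5 = 137 kPa.
Polytropic n=1.17: T₂ = T₁(V₁/V₂)^(n−1) = 472×(0.581)^0.17 = 430 K; P₂ = P₁(V₁/V₂)^n = 72.4 kPa.
W = (P₁V₁−P₂V₂)/(n−1) = (137×36.5−72.4×62.8)/0.17 = 2580 J.
ΔU = nCvΔT = 1.27×12.5×(430−472) = -658 J.
Q = ΔU + W = 1920 J.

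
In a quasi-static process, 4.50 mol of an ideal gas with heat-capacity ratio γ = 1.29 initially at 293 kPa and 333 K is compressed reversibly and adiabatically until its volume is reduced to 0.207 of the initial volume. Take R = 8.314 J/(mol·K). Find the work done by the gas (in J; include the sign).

-24900 J

V₁ = nRT₁/P₁ = 4.50×8.314×333/293 = 42.5 L.
Adiabatic: TV^(γ−1) = const ⇒ T₂ = 333×(4.83)^0.290 = 526 K; PV^γ = const ⇒ P₂ = 2230 kPa.
ΔU = nCvΔT = 4.50×28.7×(526−333) = 24900 J.
Q = 0 for an adiabatic process, so W = −ΔU = -24900 J.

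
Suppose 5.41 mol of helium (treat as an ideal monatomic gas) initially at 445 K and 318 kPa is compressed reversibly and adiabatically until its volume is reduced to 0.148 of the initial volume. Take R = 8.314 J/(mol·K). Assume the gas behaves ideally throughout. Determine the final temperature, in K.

1590 K

V₁ = nRT₁/P₁ = 5.41×8.314×445/318 = 62.9 L.
Adiabatic: TV^(γ−1) = const ⇒ T₂ = 445×(6.76)^0.667 = 1590 K; PV^γ = const ⇒ P₂ = 7680 kPa.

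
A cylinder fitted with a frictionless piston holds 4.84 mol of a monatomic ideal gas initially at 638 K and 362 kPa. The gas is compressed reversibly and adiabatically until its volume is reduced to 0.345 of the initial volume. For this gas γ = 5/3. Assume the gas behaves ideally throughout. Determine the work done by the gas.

-39800 J

V₁ = nRT₁/P₁ = 4.84×8.314×638/362 = 70.9 L.
Adiabatic: TV^(γ−1) = const ⇒ T₂ = 638×(2.90)^0.667 = 1300 K; PV^γ = const ⇒ P₂ = 2130 kPa.
ΔU = nCvΔT = 4.84×12.5×(1300−638) = 39800 J.
Q = 0 for an adiabatic process, so W = −ΔU = -39800 J.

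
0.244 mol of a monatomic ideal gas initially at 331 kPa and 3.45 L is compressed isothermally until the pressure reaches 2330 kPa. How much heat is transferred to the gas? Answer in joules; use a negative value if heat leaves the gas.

-2230 J

T₁ = P₁V₁/(nR) = 331×3.45/(0.244×8.314) = 563 K.
Isothermal: T stays 563 K; PV = const ⇒ V₂ = 0.490 L, P₂ = 2330 kPa.
ΔU = 0 (ideal gas, T constant).
W = nRT ln(V₂/V₁) = 0.244×8.314×563×ln(0.142) = -2230 J.
Q = ΔU + W = -2230 J.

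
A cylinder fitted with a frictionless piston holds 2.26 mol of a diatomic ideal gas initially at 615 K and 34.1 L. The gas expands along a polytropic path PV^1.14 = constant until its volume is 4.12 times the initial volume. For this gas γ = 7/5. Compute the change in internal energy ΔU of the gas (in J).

P₁ = nRT₁/V₁ = 2.26×8.314×615/34.1 = 339 kPa.
Polytropic n=1.14: T₂ = T₁(V₁/V₂)^(n−1) = 615×(0.243)^0.14 = 504 K; P₂ = P₁(V₁/V₂)^n = 67.5 kPa.
For an ideal gas ΔU = nCvΔT with Cv = (5/2)R = 20.8 J/(mol·K).
ΔU = 2.26×20.8×(504−615) = -5190 J.

-5190 J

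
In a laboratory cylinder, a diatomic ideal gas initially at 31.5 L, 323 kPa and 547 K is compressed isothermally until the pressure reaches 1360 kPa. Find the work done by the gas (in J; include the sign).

n = P₁V₁/(RT₁) = 323×31.5/(8.314×547) = 2.24 mol.
Isothermal: T stays 547 K; PV = const ⇒ V₂ = 7.48 L, P₂ = 1360 kPa.
W = nRT ln(V₂/V₁) = 2.24×8.314×547×ln(0.237) = -14600 J.

-14600 J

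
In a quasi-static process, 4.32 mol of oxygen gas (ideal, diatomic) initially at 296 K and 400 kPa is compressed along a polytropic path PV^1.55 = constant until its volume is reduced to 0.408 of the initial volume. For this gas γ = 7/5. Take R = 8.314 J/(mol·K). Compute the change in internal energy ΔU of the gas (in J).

V₁ = nRT₁/P₁ = 4.32×8.314×296/400 = 26.6 L.
Polytropic n=1.55: T₂ = T₁(V₁/V₂)^(n−1) = 296×(2.45)^0.55 = 485 K; P₂ = P₁(V₁/V₂)^n = 1610 kPa.
For an ideal gas ΔU = nCvΔT with Cv = (5/2)R = 20.8 J/(mol·K).
ΔU = 4.32×20.8×(485−296) = 16900 J.

16900 J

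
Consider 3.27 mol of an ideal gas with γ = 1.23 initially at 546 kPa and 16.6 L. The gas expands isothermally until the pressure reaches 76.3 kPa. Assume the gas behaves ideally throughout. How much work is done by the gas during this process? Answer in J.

17800 J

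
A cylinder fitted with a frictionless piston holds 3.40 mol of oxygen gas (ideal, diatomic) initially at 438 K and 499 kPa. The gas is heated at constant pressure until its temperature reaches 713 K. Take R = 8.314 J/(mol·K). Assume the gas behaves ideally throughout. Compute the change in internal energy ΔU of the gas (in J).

V₁ = nRT₁/P₁ = 3.40×8.314×438/499 = 24.8 L.
Isobaric: P stays 499 kPa; V/T = const ⇒ T₂ = 713 K, V₂ = 40.4 L.
For an ideal gas ΔU = nCvΔT with Cv = (5/2)R = 20.8 J/(mol·K).
ΔU = 3.40×20.8×(713−438) = 19400 J.

19400 J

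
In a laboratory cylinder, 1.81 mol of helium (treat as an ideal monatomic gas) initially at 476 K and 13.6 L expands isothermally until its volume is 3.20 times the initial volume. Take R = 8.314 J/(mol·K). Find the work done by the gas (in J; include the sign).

8330 J

P₁ = nRT₁/V₁ = 1.81×8.314×476/13.6 = 527 kPa.
Isothermal: T stays 476 K; PV = const ⇒ V₂ = 43.5 L, P₂ = 165 kPa.
W = nRT ln(V₂/V₁) = 1.81×8.314×476×ln(3.20) = 8330 J.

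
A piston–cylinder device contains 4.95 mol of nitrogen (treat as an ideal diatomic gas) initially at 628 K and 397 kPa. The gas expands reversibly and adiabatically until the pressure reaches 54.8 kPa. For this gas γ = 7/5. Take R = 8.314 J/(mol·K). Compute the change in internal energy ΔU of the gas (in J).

V₁ = nRT₁/P₁ = 4.95×8.314×628/397 = 65.1 L.
Adiabatic: T₂/T₁ = (P₂/P₁)^((γ−1)/γ) ⇒ T₂ = 628×(0.138)^0.286 = 357 K; V₂ = 268 L.
For an ideal gas ΔU = nCvΔT with Cv = (5/2)R = 20.8 J/(mol·K).
ΔU = 4.95×20.8×(357−628) = -27900 J.

-27900 J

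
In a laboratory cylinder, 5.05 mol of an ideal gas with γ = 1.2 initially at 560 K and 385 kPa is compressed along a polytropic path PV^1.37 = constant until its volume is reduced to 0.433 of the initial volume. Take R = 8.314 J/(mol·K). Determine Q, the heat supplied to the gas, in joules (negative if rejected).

V₁ = nRT₁/P₁ = 5.05×8.314×560/385 = 61.1 L.
Polytropic n=1.37: T₂ = T₁(V₁/V₂)^(n−1) = 560×(2.31)^0.37 = 763 K; P₂ = P₁(V₁/V₂)^n = 1210 kPa.
W = (P₁V₁−P₂V₂)/(n−1) = (385×61.1−1210×26.4)/0.37 = -23100 J.
ΔU = nCvΔT = 5.05×41.6×(763−560) = 42700 J.
Q = ΔU + W = 19600 J.

19600 J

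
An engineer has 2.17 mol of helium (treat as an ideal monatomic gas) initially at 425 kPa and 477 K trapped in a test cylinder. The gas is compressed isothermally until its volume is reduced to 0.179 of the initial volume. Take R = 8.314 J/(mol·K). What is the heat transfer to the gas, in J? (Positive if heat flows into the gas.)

V₁ = nRT₁/P₁ = 2.17×8.314×477/425 = 20.2 L.
Isothermal: T stays 477 K; PV = const ⇒ V₂ = 3.62 L, P₂ = 2370 kPa.
ΔU = 0 (ideal gas, T constant).
W = nRT ln(V₂/V₁) = 2.17×8.314×477×ln(0.179) = -14800 J.
Q = ΔU + W = -14800 J.

-14800 J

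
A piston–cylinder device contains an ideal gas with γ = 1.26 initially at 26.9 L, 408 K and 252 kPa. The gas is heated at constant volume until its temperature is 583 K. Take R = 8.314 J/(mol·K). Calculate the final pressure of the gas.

360 kPa

Isochoric: V stays 26.9 L; P/T = const ⇒ T₂ = 583 K, P₂ = 360 kPa.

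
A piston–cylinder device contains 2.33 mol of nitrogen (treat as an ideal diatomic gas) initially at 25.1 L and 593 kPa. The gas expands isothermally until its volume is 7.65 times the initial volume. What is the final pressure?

T₁ = P₁V₁/(nR) = 593×25.1/(2.33×8.314) = 768 K.
Isothermal: T stays 768 K; PV = const ⇒ V₂ = 192 L, P₂ = 77.5 kPa.

77.5 kPa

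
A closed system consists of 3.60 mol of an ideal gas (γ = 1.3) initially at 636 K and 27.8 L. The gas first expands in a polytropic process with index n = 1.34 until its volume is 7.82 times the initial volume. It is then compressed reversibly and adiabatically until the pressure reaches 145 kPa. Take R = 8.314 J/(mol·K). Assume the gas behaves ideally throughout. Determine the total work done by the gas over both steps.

18100 J

P₁ = nRT₁/V₁ = 3.60×8.314×636/27.8 = 685 kPa.
Step 1 — Polytropic n=1.34: T₂ = T₁(V₁/V₂)^(n−1) = 636×(0.128)^0.34 = 316 K; P₂ = P₁(V₁/V₂)^n = 43.5 kPa.
W = (P₁V₁−P₂V₂)/(n−1) = (685×27.8−43.5×217)/0.34 = 28200 J.
ΔU = nCvΔT = 3.60×27.7×(316−636) = -31900 J.
Q = ΔU + W = -3760 J.
State after step 1: P = 43.5 kPa, V = 217 L, T = 316 K.
Step 2 — Adiabatic: T₂/T₁ = (P₂/P₁)^((γ−1)/γ) ⇒ T₂ = 316×(3.33)^0.231 = 417 K; V₂ = 86.1 L.
ΔU = nCvΔT = 3.60×27.7×(417−316) = 10100 J.
Q = 0 for an adiabatic process, so W = −ΔU = -10100 J.
Net over both steps: W = 18100 J, Q = -3760 J, ΔU = -21800 J.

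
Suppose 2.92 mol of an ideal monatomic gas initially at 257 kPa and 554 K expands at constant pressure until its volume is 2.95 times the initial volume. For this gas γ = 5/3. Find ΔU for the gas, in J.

V₁ = nRT₁/P₁ = 2.92×8.314×554/257 = 52.3 L.
Isobaric: P stays 257 kPa; V/T = const ⇒ T₂ = 1630 K, V₂ = 154 L.
For an ideal gas ΔU = nCvΔT with Cv = (3/2)R = 12.5 J/(mol·K).
ΔU = 2.92×12.5×(1630−554) = 39300 J.

39300 J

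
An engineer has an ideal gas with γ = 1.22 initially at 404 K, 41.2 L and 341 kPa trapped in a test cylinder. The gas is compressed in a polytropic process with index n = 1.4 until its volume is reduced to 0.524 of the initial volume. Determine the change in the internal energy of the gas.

18800 J

n = P₁V₁/(RT₁) = 341×41.2/(8.314×404) = 4.18 mol.
Polytropic n=1.4: T₂ = T₁(V₁/V₂)^(n−1) = 404×(1.91)^0.40 = 523 K; P₂ = P₁(V₁/V₂)^n = 843 kPa.
For an ideal gas ΔU = nCvΔT with Cv = R/(γ−1) = 37.8 J/(mol·K).
ΔU = 4.18×37.8×(523−404) = 18800 J.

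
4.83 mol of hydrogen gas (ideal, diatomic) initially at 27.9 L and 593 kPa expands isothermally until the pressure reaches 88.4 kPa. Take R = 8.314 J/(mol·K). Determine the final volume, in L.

T₁ = P₁V₁/(nR) = 593×27.9/(4.83×8.314) = 412 K.
Isothermal: T stays 412 K; PV = const ⇒ V₂ = 187 L, P₂ = 88.4 kPa.

187 L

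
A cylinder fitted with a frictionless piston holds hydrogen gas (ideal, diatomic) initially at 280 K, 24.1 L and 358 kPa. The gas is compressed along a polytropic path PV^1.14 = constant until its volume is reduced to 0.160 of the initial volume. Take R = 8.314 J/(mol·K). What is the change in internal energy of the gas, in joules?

n = P₁V₁/(RT₁) = 358×24.1/(8.314×280) = 3.71 mol.
Polytropic n=1.14: T₂ = T₁(V₁/V₂)^(n−1) = 280×(6.25)^0.14 = 362 K; P₂ = P₁(V₁/V₂)^n = 2890 kPa.
For an ideal gas ΔU = nCvΔT with Cv = (5/2)R = 20.8 J/(mol·K).
ΔU = 3.71×20.8×(362−280) = 6310 J.

6310 J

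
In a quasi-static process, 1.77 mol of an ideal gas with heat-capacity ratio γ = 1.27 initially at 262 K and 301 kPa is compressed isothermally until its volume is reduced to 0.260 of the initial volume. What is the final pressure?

1160 kPa

V₁ = nRT₁/P₁ = 1.77×8.314×262/301 = 12.8 L.
Isothermal: T stays 262 K; PV = const ⇒ V₂ = 3.33 L, P₂ = 1160 kPa.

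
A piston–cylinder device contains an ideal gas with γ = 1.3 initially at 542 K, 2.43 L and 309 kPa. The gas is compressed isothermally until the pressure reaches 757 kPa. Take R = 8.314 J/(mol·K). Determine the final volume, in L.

Isothermal: T stays 542 K; PV = const ⇒ V₂ = 0.992 L, P₂ = 757 kPa.

0.992 L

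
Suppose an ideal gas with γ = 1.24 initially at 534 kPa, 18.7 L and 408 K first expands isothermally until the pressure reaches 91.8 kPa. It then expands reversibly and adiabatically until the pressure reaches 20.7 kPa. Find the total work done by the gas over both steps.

28000 J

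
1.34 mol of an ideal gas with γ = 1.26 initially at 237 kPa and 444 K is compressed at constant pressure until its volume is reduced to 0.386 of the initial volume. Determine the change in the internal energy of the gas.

-11700 J

V₁ = nRT₁/P₁ = 1.34×8.314×444/237 = 20.9 L.
Isobaric: P stays 237 kPa; V/T = const ⇒ T₂ = 171 K, V₂ = 8.06 L.
For an ideal gas ΔU = nCvΔT with Cv = R/(γ−1) = 32.0 J/(mol·K).
ΔU = 1.34×32.0×(171−444) = -11700 J.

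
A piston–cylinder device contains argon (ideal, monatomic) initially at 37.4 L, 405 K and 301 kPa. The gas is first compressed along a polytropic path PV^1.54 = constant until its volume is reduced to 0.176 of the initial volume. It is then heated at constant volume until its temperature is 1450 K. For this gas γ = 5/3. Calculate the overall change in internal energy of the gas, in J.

n = P₁V₁/(RT₁) = 301×37.4/(8.314×405) = 3.34 mol.
Step 1 — Polytropic n=1.54: T₂ = T₁(V₁/V₂)^(n−1) = 405×(5.68)^0.54 = 1030 K; P₂ = P₁(V₁/V₂)^n = 4370 kPa.
W = (P₁V₁−P₂V₂)/(n−1) = (301×37.4−4370×6.58)/0.54 = -32400 J.
ΔU = nCvΔT = 3.34×12.5×(1030−405) = 26300 J.
Q = ΔU + W = -6160 J.
State after step 1: P = 4370 kPa, V = 6.58 L, T = 1030 K.
Step 2 — Isochoric: V stays 6.58 L; P/T = const ⇒ T₂ = 1450 K, P₂ = 6120 kPa.
W = 0 (no volume change).
ΔU = nCvΔT = 3.34×12.5×(1450−1030) = 17300 J.
Q = ΔU = 17300 J.
Net over both steps: W = -32400 J, Q = 11100 J, ΔU = 43600 J.

43600 J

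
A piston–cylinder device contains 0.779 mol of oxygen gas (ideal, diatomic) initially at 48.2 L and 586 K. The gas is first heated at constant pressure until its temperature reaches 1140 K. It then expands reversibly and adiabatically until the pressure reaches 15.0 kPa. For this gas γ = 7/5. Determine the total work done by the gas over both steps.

P₁ = nRT₁/V₁ = 0.779×8.314×586/48.2 = 78.7 kPa.
Step 1 — Isobaric: P stays 78.7 kPa; V/T = const ⇒ T₂ = 1140 K, V₂ = 93.8 L.
W = PΔV = 78.7×(93.8−48.2) kPa·L = 3590 J.
ΔU = nCvΔT = 0.779×20.8×(1140−586) = 8970 J.
Q = ΔU + W = nCpΔT = 12600 J.
State after step 1: P = 78.7 kPa, V = 93.8 L, T = 1140 K.
Step 2 — Adiabatic: T₂/T₁ = (P₂/P₁)^((γ−1)/γ) ⇒ T₂ = 1140×(0.190)^0.286 = 710 K; V₂ = 306 L.
ΔU = nCvΔT = 0.779×20.8×(710−1140) = -6960 J.
Q = 0 for an adiabatic process, so W = −ΔU = 6960 J.
Net over both steps: W = 10600 J, Q = 12600 J, ΔU = 2010 J.

10600 J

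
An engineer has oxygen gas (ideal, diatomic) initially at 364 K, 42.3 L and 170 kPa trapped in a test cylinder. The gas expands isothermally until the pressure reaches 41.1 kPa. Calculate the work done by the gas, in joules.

10200 J

n = P₁V₁/(RT₁) = 170×42.3/(8.314×364) = 2.38 mol.
Isothermal: T stays 364 K; PV = const ⇒ V₂ = 175 L, P₂ = 41.1 kPa.
W = nRT ln(V₂/V₁) = 2.38×8.314×364×ln(4.14) = 10200 J.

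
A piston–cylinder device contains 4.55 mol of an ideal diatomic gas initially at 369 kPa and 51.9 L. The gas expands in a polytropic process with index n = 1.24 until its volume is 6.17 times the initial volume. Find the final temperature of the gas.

327 K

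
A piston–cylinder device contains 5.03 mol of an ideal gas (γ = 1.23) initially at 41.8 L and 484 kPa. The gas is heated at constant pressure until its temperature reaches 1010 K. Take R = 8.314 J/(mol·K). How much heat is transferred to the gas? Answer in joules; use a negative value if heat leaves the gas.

118000 J

T₁ = P₁V₁/(nR) = 484×41.8/(5.03×8.314) = 484 K.
Isobaric: P stays 484 kPa; V/T = const ⇒ T₂ = 1010 K, V₂ = 87.3 L.
W = PΔV = 484×(87.3−41.8) kPa·L = 22000 J.
ΔU = nCvΔT = 5.03×36.1×(1010−484) = 95700 J.
Q = ΔU + W = nCpΔT = 118000 J.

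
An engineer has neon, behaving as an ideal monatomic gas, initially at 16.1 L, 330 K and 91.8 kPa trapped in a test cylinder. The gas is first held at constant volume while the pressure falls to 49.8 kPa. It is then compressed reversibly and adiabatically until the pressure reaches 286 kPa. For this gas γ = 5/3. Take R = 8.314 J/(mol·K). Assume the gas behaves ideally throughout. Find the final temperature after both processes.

360 K

n = P₁V₁/(RT₁) = 91.8×16.1/(8.314×330) = 0.539 mol.
Step 1 — Isochoric: V stays 16.1 L; P/T = const ⇒ T₂ = 179 K, P₂ = 49.8 kPa.
W = 0 (no volume change).
ΔU = nCvΔT = 0.539×12.5×(179−330) = -1010 J.
Q = ΔU = -1010 J.
State after step 1: P = 49.8 kPa, V = 16.1 L, T = 179 K.
Step 2 — Adiabatic: T₂/T₁ = (P₂/P₁)^((γ−1)/γ) ⇒ T₂ = 179×(5.74)^0.400 = 360 K; V₂ = 5.64 L.
ΔU = nCvΔT = 0.539×12.5×(360−179) = 1220 J.
Q = 0 for an adiabatic process, so W = −ΔU = -1220 J.
Net over both steps: W = -1220 J, Q = -1010 J, ΔU = 203 J.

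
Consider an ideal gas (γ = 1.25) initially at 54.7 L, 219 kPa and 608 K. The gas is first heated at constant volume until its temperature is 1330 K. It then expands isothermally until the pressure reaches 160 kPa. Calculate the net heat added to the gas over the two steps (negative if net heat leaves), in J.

n = P₁V₁/(RT₁) = 219×54.7/(8.314×608) = 2.37 mol.
Step 1 — Isochoric: V stays 54.7 L; P/T = const ⇒ T₂ = 1330 K, P₂ = 479 kPa.
W = 0 (no volume change).
ΔU = nCvΔT = 2.37×33.3×(1330−608) = 56900 J.
Q = ΔU = 56900 J.
State after step 1: P = 479 kPa, V = 54.7 L, T = 1330 K.
Step 2 — Isothermal: T stays 1330 K; PV = const ⇒ V₂ = 164 L, P₂ = 160 kPa.
ΔU = 0 (ideal gas, T constant).
W = nRT ln(V₂/V₁) = 2.37×8.314×1330×ln(2.99) = 28700 J.
Q = ΔU + W = 28700 J.
Net over both steps: W = 28700 J, Q = 85600 J, ΔU = 56900 J.

85600 J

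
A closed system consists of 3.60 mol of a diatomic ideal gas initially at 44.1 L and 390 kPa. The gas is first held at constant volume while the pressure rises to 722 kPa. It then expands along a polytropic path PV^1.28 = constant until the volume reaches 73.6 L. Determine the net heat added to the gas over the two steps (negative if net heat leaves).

41200 J

T₁ = P₁V₁/(nR) = 390×44.1/(3.60×8.314) = 575 K.
Step 1 — Isochoric: V stays 44.1 L; P/T = const ⇒ T₂ = 1060 K, P₂ = 722 kPa.
W = 0 (no volume change).
ΔU = nCvΔT = 3.60×20.8×(1060−575) = 36600 J.
Q = ΔU = 36600 J.
State after step 1: P = 722 kPa, V = 44.1 L, T = 1060 K.
Step 2 — Polytropic n=1.28: T₂ = T₁(V₁/V₂)^(n−1) = 1060×(0.599)^0.28 = 922 K; P₂ = P₁(V₁/V₂)^n = 375 kPa.
W = (P₁V₁−P₂V₂)/(n−1) = (722×44.1−375×73.6)/0.28 = 15200 J.
ΔU = nCvΔT = 3.60×20.8×(922−1060) = -10600 J.
Q = ΔU + W = 4560 J.
Net over both steps: W = 15200 J, Q = 41200 J, ΔU = 26000 J.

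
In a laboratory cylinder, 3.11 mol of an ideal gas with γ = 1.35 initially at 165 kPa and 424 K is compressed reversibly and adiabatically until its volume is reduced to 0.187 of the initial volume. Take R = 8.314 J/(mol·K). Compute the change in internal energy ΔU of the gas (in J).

V₁ = nRT₁/P₁ = 3.11×8.314×424/165 = 66.4 L.
Adiabatic: TV^(γ−1) = const ⇒ T₂ = 424×(5.35)^0.350 = 762 K; PV^γ = const ⇒ P₂ = 1590 kPa.
For an ideal gas ΔU = nCvΔT with Cv = R/(γ−1) = 23.8 J/(mol·K).
ΔU = 3.11×23.8×(762−424) = 25000 J.

25000 J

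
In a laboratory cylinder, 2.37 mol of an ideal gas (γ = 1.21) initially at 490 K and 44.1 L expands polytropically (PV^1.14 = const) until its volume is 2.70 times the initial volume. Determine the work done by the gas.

P₁ = nRT₁/V₁ = 2.37×8.314×490/44.1 = 219 kPa.
Polytropic n=1.14: T₂ = T₁(V₁/V₂)^(n−1) = 490×(0.370)^0.14 = 426 K; P₂ = P₁(V₁/V₂)^n = 70.6 kPa.
W = (P₁V₁−P₂V₂)/(n−1) = (219×44.1−70.6×119)/0.14 = 8950 J.

8950 J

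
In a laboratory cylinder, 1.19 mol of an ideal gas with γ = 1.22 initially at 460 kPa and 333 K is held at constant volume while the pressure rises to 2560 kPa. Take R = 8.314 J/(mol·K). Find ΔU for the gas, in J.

68400 J

V₁ = nRT₁/P₁ = 1.19×8.314×333/460 = 7.16 L.
Isochoric: V stays 7.16 L; P/T = const ⇒ T₂ = 1850 K, P₂ = 2560 kPa.
For an ideal gas ΔU = nCvΔT with Cv = R/(γ−1) = 37.8 J/(mol·K).
ΔU = 1.19×37.8×(1850−333) = 68400 J.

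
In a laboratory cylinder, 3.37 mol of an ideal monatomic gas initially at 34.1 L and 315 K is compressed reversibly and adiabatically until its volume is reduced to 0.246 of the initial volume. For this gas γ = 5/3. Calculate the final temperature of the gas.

P₁ = nRT₁/V₁ = 3.37×8.314×315/34.1 = 259 kPa.
Adiabatic: TV^(γ−1) = const ⇒ T₂ = 315×(4.07)^0.667 = 802 K; PV^γ = const ⇒ P₂ = 2680 kPa.

802 K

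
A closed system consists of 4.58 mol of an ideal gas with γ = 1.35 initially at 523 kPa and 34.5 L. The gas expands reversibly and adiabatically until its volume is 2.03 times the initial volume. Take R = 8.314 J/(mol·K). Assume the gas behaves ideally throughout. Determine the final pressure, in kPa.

T₁ = P₁V₁/(nR) = 523×34.5/(4.58×8.314) = 474 K.
Adiabatic: TV^(γ−1) = const ⇒ T₂ = 474×(0.493)^0.350 = 370 K; PV^γ = const ⇒ P₂ = 201 kPa.

201 kPa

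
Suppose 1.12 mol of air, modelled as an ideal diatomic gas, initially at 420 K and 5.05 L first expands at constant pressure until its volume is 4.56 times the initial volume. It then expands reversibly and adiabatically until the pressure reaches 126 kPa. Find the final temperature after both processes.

1140 K

P₁ = nRT₁/V₁ = 1.12×8.314×420/5.05 = 774 kPa.
Step 1 — Isobaric: P stays 774 kPa; V/T = const ⇒ T₂ = 1920 K, V₂ = 23.0 L.
W = PΔV = 774×(23.0−5.05) kPa·L = 13900 J.
ΔU = nCvΔT = 1.12×20.8×(1920−420) = 34800 J.
Q = ΔU + W = nCpΔT = 48700 J.
State after step 1: P = 774 kPa, V = 23.0 L, T = 1920 K.
Step 2 — Adiabatic: T₂/T₁ = (P₂/P₁)^((γ−1)/γ) ⇒ T₂ = 1920×(0.163)^0.286 = 1140 K; V₂ = 84.2 L.
ΔU = nCvΔT = 1.12×20.8×(1140−1920) = -18000 J.
Q = 0 for an adiabatic process, so W = −ΔU = 18000 J.
Net over both steps: W = 32000 J, Q = 48700 J, ΔU = 16800 J.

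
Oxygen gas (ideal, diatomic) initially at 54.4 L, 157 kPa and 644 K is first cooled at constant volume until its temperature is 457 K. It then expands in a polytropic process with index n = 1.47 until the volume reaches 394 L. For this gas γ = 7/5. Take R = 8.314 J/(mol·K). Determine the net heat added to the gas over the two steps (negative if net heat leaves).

-7570 J

n = P₁V₁/(RT₁) = 157×54.4/(8.314×644) = 1.60 mol.
Step 1 — Isochoric: V stays 54.4 L; P/T = const ⇒ T₂ = 457 K, P₂ = 111 kPa.
W = 0 (no volume change).
ΔU = nCvΔT = 1.60×20.8×(457−644) = -6200 J.
Q = ΔU = -6200 J.
State after step 1: P = 111 kPa, V = 54.4 L, T = 457 K.
Step 2 — Polytropic n=1.47: T₂ = T₁(V₁/V₂)^(n−1) = 457×(0.138)^0.47 = 180 K; P₂ = P₁(V₁/V₂)^n = 6.07 kPa.
W = (P₁V₁−P₂V₂)/(n−1) = (111×54.4−6.07×394)/0.47 = 7810 J.
ΔU = nCvΔT = 1.60×20.8×(180−457) = -9180 J.
Q = ΔU + W = -1370 J.
Net over both steps: W = 7810 J, Q = -7570 J, ΔU = -15400 J.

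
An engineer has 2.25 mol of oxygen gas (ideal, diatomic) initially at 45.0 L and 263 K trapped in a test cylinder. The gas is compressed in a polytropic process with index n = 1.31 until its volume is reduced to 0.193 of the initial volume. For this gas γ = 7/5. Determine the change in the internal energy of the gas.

P₁ = nRT₁/V₁ = 2.25×8.314×263/45.0 = 109 kPa.
Polytropic n=1.31: T₂ = T₁(V₁/V₂)^(n−1) = 263×(5.18)^0.31 = 438 K; P₂ = P₁(V₁/V₂)^n = 943 kPa.
For an ideal gas ΔU = nCvΔT with Cv = (5/2)R = 20.8 J/(mol·K).
ΔU = 2.25×20.8×(438−263) = 8180 J.

8180 J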